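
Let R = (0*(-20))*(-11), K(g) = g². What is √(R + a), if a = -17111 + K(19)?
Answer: 5*I*√670 ≈ 129.42*I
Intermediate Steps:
R = 0 (R = 0*(-11) = 0)
a = -16750 (a = -17111 + 19² = -17111 + 361 = -16750)
√(R + a) = √(0 - 16750) = √(-16750) = 5*I*√670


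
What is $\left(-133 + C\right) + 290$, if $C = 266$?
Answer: $423$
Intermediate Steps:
$\left(-133 + C\right) + 290 = \left(-133 + 266\right) + 290 = 133 + 290 = 423$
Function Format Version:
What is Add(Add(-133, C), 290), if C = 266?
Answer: 423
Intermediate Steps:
Add(Add(-133, C), 290) = Add(Add(-133, 266), 290) = Add(133, 290) = 423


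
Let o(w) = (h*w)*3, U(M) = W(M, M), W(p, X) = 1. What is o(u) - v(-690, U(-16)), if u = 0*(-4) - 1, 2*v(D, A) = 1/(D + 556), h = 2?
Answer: -1607/268 ≈ -5.9963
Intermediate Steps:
U(M) = 1
v(D, A) = 1/(2*(556 + D)) (v(D, A) = 1/(2*(D + 556)) = 1/(2*(556 + D)))
u = -1 (u = 0 - 1 = -1)
o(w) = 6*w (o(w) = (2*w)*3 = 6*w)
o(u) - v(-690, U(-16)) = 6*(-1) - 1/(2*(556 - 690)) = -6 - 1/(2*(-134)) = -6 - (-1)/(2*134) = -6 - 1*(-1/268) = -6 + 1/268 = -1607/268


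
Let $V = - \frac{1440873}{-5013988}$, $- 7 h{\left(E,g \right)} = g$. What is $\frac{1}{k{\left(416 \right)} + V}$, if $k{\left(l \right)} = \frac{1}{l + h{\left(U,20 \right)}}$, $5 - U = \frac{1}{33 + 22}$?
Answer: $\frac{258936666}{75037547} \approx 3.4508$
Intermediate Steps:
$U = \frac{274}{55}$ ($U = 5 - \frac{1}{33 + 22} = 5 - \frac{1}{55} = \frac{274}{55} \approx 4.9818$)
$h{\left(E,g \right)} = - \frac{g}{7}$
$V = \frac{205839}{716284}$ ($V = \left(-1440873\right) \left(- \frac{1}{5013988}\right) = \frac{205839}{716284} \approx 0.28737$)
$k{\left(l \right)} = \frac{1}{- \frac{20}{7} + l}$ ($k{\left(l \right)} = \frac{1}{l - \frac{20}{7}} = \frac{1}{- \frac{20}{7} + l}$)
$\frac{1}{k{\left(416 \right)} + V} = \frac{1}{\frac{7}{-20 + 7 \cdot 416} + \frac{205839}{716284}} = \frac{1}{\frac{7}{-20 + 2912} + \frac{205839}{716284}} = \frac{1}{\frac{7}{2892} + \frac{205839}{716284}} = \frac{1}{\frac{75037547}{258936666}} = \frac{258936666}{75037547}$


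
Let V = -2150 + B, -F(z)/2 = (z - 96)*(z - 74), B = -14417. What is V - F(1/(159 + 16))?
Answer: -72303873/30625 ≈ -2360.9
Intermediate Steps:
F(z) = -2*(-96 + z)*(-74 + z) (F(z) = -2*(z - 96)*(z - 74) = -2*(-96 + z)*(-74 + z))
V = -16567 (V = -2150 - 14417 = -16567)
V - F(1/(159 + 16)) = -16567 - (-14208 - 2/(159 + 16)**2 + 340/(159 + 16)) = -16567 - (-14208 - 2*(1/175)**2 + 340/175) = -16567 - (-14208 - 2*(1/175)**2 + 340*(1/175)) = -16567 - (-14208 - 2*1/30625 + 68/35) = -16567 - (-14208 - 2/30625 + 68/35) = -16567 - 1*(-435060502/30625) = -16567 + 435060502/30625 = -72303873/30625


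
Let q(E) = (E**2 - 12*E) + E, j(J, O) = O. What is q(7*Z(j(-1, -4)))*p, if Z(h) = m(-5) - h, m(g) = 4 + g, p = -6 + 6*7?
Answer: 7560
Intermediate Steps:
p = 36 (p = -6 + 42 = 36)
Z(h) = -1 - h (Z(h) = (4 - 5) - h = -1 - h)
q(E) = E**2 - 11*E
q(7*Z(j(-1, -4)))*p = ((7*(-1 - 1*(-4)))*(-11 + 7*(-1 - 1*(-4))))*36 = ((7*(-1 + 4))*(-11 + 7*(-1 + 4)))*36 = ((7*3)*(-11 + 7*3))*36 = (21*(-11 + 21))*36 = (21*10)*36 = 210*36 = 7560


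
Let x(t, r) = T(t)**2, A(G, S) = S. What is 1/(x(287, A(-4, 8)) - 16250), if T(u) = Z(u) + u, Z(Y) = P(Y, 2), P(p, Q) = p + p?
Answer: 1/725071 ≈ 1.3792e-6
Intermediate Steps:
P(p, Q) = 2*p
Z(Y) = 2*Y
T(u) = 3*u (T(u) = 2*u + u = 3*u)
x(t, r) = 9*t**2 (x(t, r) = (3*t)**2 = 9*t**2)
1/(x(287, A(-4, 8)) - 16250) = 1/(9*287**2 - 16250) = 1/(9*82369 - 16250) = 1/(741321 - 16250) = 1/725071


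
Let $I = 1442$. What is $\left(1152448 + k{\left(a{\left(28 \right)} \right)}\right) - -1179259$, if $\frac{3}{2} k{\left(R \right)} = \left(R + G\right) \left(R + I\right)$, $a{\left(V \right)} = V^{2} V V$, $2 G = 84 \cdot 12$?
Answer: $252668228827$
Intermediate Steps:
$G = 504$ ($G = \frac{84 \cdot 12}{2} = \frac{1}{2} \cdot 1008 = 504$)
$a{\left(V \right)} = V^{4}$ ($a{\left(V \right)} = V^{3} V = V^{4}$)
$k{\left(R \right)} = \frac{2 \left(504 + R\right) \left(1442 + R\right)}{3}$ ($k{\left(R \right)} = \frac{2 \left(R + 504\right) \left(R + 1442\right)}{3} = \frac{2 \left(504 + R\right) \left(1442 + R\right)}{3}$)
$\left(1152448 + k{\left(a{\left(28 \right)} \right)}\right) - -1179259 = \left(1152448 + \left(484512 + \frac{2 \left(28^{4}\right)^{2}}{3} + \frac{3892 \cdot 28^{4}}{3}\right)\right) - -1179259 = \left(1152448 + \left(484512 + \frac{2 \cdot 614656^{2}}{3} + \frac{3892}{3} \cdot 614656\right)\right) + 1179259 = \left(1152448 + \left(484512 + \frac{2}{3} \cdot 377801998336 + \frac{2392241152}{3}\right)\right) + 1179259 = \left(1152448 + \left(484512 + \frac{755603996672}{3} + \frac{2392241152}{3}\right)\right) + 1179259 = \left(1152448 + 252665897120\right) + 1179259 = 252667049568 + 1179259 = 252668228827$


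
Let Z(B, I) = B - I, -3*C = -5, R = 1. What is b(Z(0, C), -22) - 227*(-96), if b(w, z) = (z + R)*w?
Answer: 21827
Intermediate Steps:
C = 5/3 (C = -⅓*(-5) = 5/3 ≈ 1.6667)
b(w, z) = w*(1 + z) (b(w, z) = (z + 1)*w = (1 + z)*w = w*(1 + z))
b(Z(0, C), -22) - 227*(-96) = (0 - 1*5/3)*(1 - 22) - 227*(-96) = (0 - 5/3)*(-21) + 21792 = -5/3*(-21) + 21792 = 35 + 21792 = 21827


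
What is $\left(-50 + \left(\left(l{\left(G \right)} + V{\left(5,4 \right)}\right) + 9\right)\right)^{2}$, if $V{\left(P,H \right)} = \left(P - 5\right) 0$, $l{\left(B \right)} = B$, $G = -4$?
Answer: $2025$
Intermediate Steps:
$V{\left(P,H \right)} = 0$ ($V{\left(P,H \right)} = \left(-5 + P\right) 0 = 0$)
$\left(-50 + \left(\left(l{\left(G \right)} + V{\left(5,4 \right)}\right) + 9\right)\right)^{2} = \left(-50 + \left(\left(-4 + 0\right) + 9\right)\right)^{2} = \left(-50 + \left(-4 + 9\right)\right)^{2} = \left(-50 + 5\right)^{2} = \left(-45\right)^{2} = 2025$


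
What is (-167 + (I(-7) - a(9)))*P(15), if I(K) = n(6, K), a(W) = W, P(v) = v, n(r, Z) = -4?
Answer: -2700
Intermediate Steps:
I(K) = -4
(-167 + (I(-7) - a(9)))*P(15) = (-167 + (-4 - 1*9))*15 = (-167 + (-4 - 9))*15 = (-167 - 13)*15 = -180*15 = -2700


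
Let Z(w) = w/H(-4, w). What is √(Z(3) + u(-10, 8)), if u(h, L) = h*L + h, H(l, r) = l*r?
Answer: 19*I/2 ≈ 9.5*I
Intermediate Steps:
Z(w) = -¼ (Z(w) = w/((-4*w)) = w*(-1/(4*w)) = -¼)
u(h, L) = h + L*h (u(h, L) = L*h + h = h + L*h)
√(Z(3) + u(-10, 8)) = √(-¼ - 10*(1 + 8)) = √(-¼ - 10*9) = √(-¼ - 90) = √(-361/4) = 19*I/2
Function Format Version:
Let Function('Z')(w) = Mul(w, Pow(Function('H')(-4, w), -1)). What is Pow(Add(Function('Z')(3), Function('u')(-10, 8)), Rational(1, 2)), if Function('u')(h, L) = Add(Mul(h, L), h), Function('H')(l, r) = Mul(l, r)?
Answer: Mul(Rational(19, 2), I) ≈ Mul(9.5000, I)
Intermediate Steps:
Function('Z')(w) = Rational(-1, 4) (Function('Z')(w) = Mul(w, Pow(Mul(-4, w), -1)) = Mul(w, Mul(Rational(-1, 4), Pow(w, -1))) = Rational(-1, 4))
Function('u')(h, L) = Add(h, Mul(L, h)) (Function('u')(h, L) = Add(Mul(L, h), h) = Add(h, Mul(L, h)))
Pow(Add(Function('Z')(3), Function('u')(-10, 8)), Rational(1, 2)) = Pow(Add(Rational(-1, 4), Mul(-10, Add(1, 8))), Rational(1, 2)) = Pow(Add(Rational(-1, 4), Mul(-10, 9)), Rational(1, 2)) = Pow(Add(Rational(-1, 4), -90), Rational(1, 2)) = Pow(Rational(-361, 4), Rational(1, 2)) = Mul(Rational(19, 2), I)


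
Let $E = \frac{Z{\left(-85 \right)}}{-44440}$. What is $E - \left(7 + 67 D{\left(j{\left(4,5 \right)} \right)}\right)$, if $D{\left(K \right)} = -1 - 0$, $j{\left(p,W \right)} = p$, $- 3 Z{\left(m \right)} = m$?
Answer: $\frac{1599823}{26664} \approx 59.999$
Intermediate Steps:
$Z{\left(m \right)} = - \frac{m}{3}$
$D{\left(K \right)} = -1$ ($D{\left(K \right)} = -1 + 0 = -1$)
$E = - \frac{17}{26664}$ ($E = \frac{\left(- \frac{1}{3}\right) \left(-85\right)}{-44440} = \frac{85}{3} \left(- \frac{1}{44440}\right) = - \frac{17}{26664} \approx -0.00063756$)
$E - \left(7 + 67 D{\left(j{\left(4,5 \right)} \right)}\right) = - \frac{17}{26664} - -60 = - \frac{17}{26664} + \left(67 - 7\right) = - \frac{17}{26664} + 60 = \frac{1599823}{26664}$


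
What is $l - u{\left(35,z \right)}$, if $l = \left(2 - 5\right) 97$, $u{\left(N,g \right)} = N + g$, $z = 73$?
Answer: $-399$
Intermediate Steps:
$l = -291$ ($l = \left(-3\right) 97 = -291$)
$l - u{\left(35,z \right)} = -291 - \left(35 + 73\right) = -291 - 108 = -399$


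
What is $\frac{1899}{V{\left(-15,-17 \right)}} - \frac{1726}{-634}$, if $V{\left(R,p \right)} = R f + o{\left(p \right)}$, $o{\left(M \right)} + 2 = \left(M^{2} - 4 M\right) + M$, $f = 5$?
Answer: $\frac{828952}{83371} \approx 9.9429$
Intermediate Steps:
$o{\left(M \right)} = -2 + M^{2} - 3 M$ ($o{\left(M \right)} = -2 + \left(\left(M^{2} - 4 M\right) + M\right) = -2 + \left(M^{2} - 3 M\right) = -2 + M^{2} - 3 M$)
$V{\left(R,p \right)} = -2 + p^{2} - 3 p + 5 R$ ($V{\left(R,p \right)} = R 5 - \left(2 - p^{2} + 3 p\right) = 5 R - \left(2 - p^{2} + 3 p\right) = -2 + p^{2} - 3 p + 5 R$)
$\frac{1899}{V{\left(-15,-17 \right)}} - \frac{1726}{-634} = \frac{1899}{-2 + \left(-17\right)^{2} - -51 + 5 \left(-15\right)} - \frac{1726}{-634} = \frac{1899}{-2 + 289 + 51 - 75} - - \frac{863}{317} = \frac{1899}{263} + \frac{863}{317} = \frac{828952}{83371}$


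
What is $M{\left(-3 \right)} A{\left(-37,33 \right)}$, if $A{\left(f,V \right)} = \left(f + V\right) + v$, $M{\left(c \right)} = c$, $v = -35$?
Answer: $117$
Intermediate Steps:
$A{\left(f,V \right)} = -35 + V + f$ ($A{\left(f,V \right)} = \left(f + V\right) - 35 = \left(V + f\right) - 35 = -35 + V + f$)
$M{\left(-3 \right)} A{\left(-37,33 \right)} = - 3 \left(-35 + 33 - 37\right) = \left(-3\right) \left(-39\right) = 117$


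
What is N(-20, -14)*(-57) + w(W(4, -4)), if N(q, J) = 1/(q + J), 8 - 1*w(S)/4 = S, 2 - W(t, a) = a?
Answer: 329/34 ≈ 9.6765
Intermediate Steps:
W(t, a) = 2 - a
w(S) = 32 - 4*S
N(q, J) = 1/(J + q)
N(-20, -14)*(-57) + w(W(4, -4)) = -57/(-14 - 20) + (32 - 4*(2 - 1*(-4))) = -57/(-34) + (32 - 4*(2 + 4)) = -1/34*(-57) + (32 - 4*6) = 57/34 + (32 - 24) = 57/34 + 8 = 329/34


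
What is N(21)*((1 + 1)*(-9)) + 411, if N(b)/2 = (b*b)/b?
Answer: -345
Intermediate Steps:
N(b) = 2*b (N(b) = 2*((b*b)/b) = 2*(b²/b) = 2*b)
N(21)*((1 + 1)*(-9)) + 411 = (2*21)*((1 + 1)*(-9)) + 411 = 42*(2*(-9)) + 411 = 42*(-18) + 411 = -756 + 411 = -345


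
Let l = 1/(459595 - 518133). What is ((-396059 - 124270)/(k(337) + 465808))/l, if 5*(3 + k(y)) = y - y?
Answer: 30459019002/465805 ≈ 65390.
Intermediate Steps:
k(y) = -3 (k(y) = -3 + (y - y)/5 = -3 + (⅕)*0 = -3 + 0 = -3)
l = -1/58538 (l = 1/(-58538) = -1/58538 ≈ -1.7083e-5)
((-396059 - 124270)/(k(337) + 465808))/l = ((-396059 - 124270)/(-3 + 465808))/(-1/58538) = -520329/465805*(-58538) = 30459019002/465805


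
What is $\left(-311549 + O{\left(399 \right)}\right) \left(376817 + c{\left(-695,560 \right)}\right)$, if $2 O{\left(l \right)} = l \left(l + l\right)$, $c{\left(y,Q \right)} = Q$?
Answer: $-57492631196$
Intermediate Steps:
$O{\left(l \right)} = l^{2}$ ($O{\left(l \right)} = \frac{l \left(l + l\right)}{2} = \frac{l 2 l}{2} = \frac{2 l^{2}}{2} = l^{2}$)
$\left(-311549 + O{\left(399 \right)}\right) \left(376817 + c{\left(-695,560 \right)}\right) = \left(-311549 + 399^{2}\right) \left(376817 + 560\right) = \left(-311549 + 159201\right) 377377 = \left(-152348\right) 377377 = -57492631196$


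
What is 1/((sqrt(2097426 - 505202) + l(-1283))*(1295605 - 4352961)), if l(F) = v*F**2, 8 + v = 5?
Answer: 4938267/74558149024001804140 + sqrt(99514)/18639537256000451035 ≈ 6.6251e-14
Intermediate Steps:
v = -3 (v = -8 + 5 = -3)
l(F) = -3*F**2
1/((sqrt(2097426 - 505202) + l(-1283))*(1295605 - 4352961)) = 1/((sqrt(2097426 - 505202) - 3*(-1283)**2)*(1295605 - 4352961)) = 1/((sqrt(1592224) - 3*1646089)*(-3057356)) = 1/((4*sqrt(99514) - 4938267)*(-3057356)) = 1/((-4938267 + 4*sqrt(99514))*(-3057356)) = 1/(15098040242052 - 12229424*sqrt(99514))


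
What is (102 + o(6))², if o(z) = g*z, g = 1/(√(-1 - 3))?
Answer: 10395 - 612*I ≈ 10395.0 - 612.0*I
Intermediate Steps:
g = -I/2 (g = 1/(√(-4)) = 1/(2*I) = -I/2 ≈ -0.5*I)
o(z) = -I*z/2 (o(z) = (-I/2)*z = -I*z/2)
(102 + o(6))² = (102 - ½*I*6)² = (102 - 3*I)²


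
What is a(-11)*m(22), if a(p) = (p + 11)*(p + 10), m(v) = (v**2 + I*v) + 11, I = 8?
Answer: 0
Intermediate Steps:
m(v) = 11 + v**2 + 8*v (m(v) = (v**2 + 8*v) + 11 = 11 + v**2 + 8*v)
a(p) = (10 + p)*(11 + p) (a(p) = (11 + p)*(10 + p) = (10 + p)*(11 + p))
a(-11)*m(22) = (110 + (-11)**2 + 21*(-11))*(11 + 22**2 + 8*22) = (110 + 121 - 231)*(11 + 484 + 176) = 0*671 = 0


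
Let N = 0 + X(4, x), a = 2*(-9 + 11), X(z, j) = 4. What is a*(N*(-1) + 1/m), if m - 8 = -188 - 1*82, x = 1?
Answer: -2098/131 ≈ -16.015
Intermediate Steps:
a = 4 (a = 2*2 = 4)
m = -262 (m = 8 + (-188 - 1*82) = 8 + (-188 - 82) = 8 - 270 = -262)
N = 4 (N = 0 + 4 = 4)
a*(N*(-1) + 1/m) = 4*(4*(-1) + 1/(-262)) = 4*(-4 - 1/262) = 4*(-1049/262) = -2098/131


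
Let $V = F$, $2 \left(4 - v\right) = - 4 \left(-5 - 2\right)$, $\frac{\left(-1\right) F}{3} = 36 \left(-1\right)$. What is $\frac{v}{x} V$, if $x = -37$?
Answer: $\frac{1080}{37} \approx 29.189$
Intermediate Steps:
$F = 108$ ($F = - 3 \cdot 36 \left(-1\right) = \left(-3\right) \left(-36\right) = 108$)
$v = -10$ ($v = 4 - \frac{\left(-4\right) \left(-5 - 2\right)}{2} = 4 - \frac{\left(-4\right) \left(-7\right)}{2} = 4 - 14 = -10$)
$V = 108$
$\frac{v}{x} V = - \frac{10}{-37} \cdot 108 = \left(-10\right) \left(- \frac{1}{37}\right) 108 = \frac{10}{37} \cdot 108 = \frac{1080}{37}$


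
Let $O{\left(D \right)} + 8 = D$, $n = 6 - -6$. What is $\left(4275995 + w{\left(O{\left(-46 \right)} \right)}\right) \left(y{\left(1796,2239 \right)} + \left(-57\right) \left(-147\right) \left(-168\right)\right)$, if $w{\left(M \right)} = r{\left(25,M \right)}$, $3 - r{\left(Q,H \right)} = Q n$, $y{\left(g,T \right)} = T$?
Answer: $-6009207067234$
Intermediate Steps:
$n = 12$ ($n = 6 + 6 = 12$)
$r{\left(Q,H \right)} = 3 - 12 Q$ ($r{\left(Q,H \right)} = 3 - Q 12 = 3 - 12 Q$)
$O{\left(D \right)} = -8 + D$
$w{\left(M \right)} = -297$ ($w{\left(M \right)} = 3 - 300 = -297$)
$\left(4275995 + w{\left(O{\left(-46 \right)} \right)}\right) \left(y{\left(1796,2239 \right)} + \left(-57\right) \left(-147\right) \left(-168\right)\right) = \left(4275995 - 297\right) \left(2239 + \left(-57\right) \left(-147\right) \left(-168\right)\right) = 4275698 \left(2239 + 8379 \left(-168\right)\right) = 4275698 \left(2239 - 1407672\right) = 4275698 \left(-1405433\right) = -6009207067234$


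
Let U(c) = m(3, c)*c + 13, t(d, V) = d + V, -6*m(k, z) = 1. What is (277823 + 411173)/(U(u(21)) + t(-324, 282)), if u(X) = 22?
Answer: -147642/7 ≈ -21092.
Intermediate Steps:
m(k, z) = -⅙ (m(k, z) = -⅙*1 = -⅙)
t(d, V) = V + d
U(c) = 13 - c/6 (U(c) = -c/6 + 13 = 13 - c/6)
(277823 + 411173)/(U(u(21)) + t(-324, 282)) = (277823 + 411173)/((13 - ⅙*22) + (282 - 324)) = 688996/((13 - 11/3) - 42) = 688996/(28/3 - 42) = 688996/(-98/3) = 688996*(-3/98) = -147642/7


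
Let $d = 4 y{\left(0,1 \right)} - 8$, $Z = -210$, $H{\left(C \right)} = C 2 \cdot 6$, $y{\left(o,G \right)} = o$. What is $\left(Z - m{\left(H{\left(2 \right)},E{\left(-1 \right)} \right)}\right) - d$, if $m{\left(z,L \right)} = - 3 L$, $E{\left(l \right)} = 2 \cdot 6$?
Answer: $-166$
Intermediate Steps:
$H{\left(C \right)} = 12 C$ ($H{\left(C \right)} = 2 C 6 = 12 C$)
$E{\left(l \right)} = 12$
$d = -8$ ($d = 4 \cdot 0 - 8 = 0 - 8 = -8$)
$\left(Z - m{\left(H{\left(2 \right)},E{\left(-1 \right)} \right)}\right) - d = \left(-210 - \left(-3\right) 12\right) - -8 = \left(-210 - -36\right) + 8 = \left(-210 + 36\right) + 8 = -174 + 8 = -166$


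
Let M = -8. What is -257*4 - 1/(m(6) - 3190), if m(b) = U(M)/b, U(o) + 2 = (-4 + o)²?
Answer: -9764969/9499 ≈ -1028.0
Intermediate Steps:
U(o) = -2 + (-4 + o)²
m(b) = 142/b (m(b) = (-2 + (-4 - 8)²)/b = (-2 + (-12)²)/b = (-2 + 144)/b = 142/b)
-257*4 - 1/(m(6) - 3190) = -257*4 - 1/(142/6 - 3190) = -1028 - 1/(142*(⅙) - 3190) = -1028 - 1/(71/3 - 3190) = -1028 - 1/(-9499/3) = -1028 - 1*(-3/9499) = -1028 + 3/9499 = -9764969/9499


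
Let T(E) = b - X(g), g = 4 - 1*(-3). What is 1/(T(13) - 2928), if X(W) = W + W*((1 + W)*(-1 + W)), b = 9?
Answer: -1/3262 ≈ -0.00030656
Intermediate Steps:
g = 7 (g = 4 + 3 = 7)
X(W) = W + W*(1 + W)*(-1 + W)
T(E) = -334 (T(E) = 9 - 1*7³ = 9 - 1*343 = 9 - 343 = -334)
1/(T(13) - 2928) = 1/(-334 - 2928) = 1/(-3262) = -1/3262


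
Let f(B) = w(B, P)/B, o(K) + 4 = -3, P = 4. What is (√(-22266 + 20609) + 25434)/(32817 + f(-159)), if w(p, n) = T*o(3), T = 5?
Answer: 2022003/2608969 + 159*I*√1657/5217938 ≈ 0.77502 + 0.0012404*I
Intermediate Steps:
o(K) = -7 (o(K) = -4 - 3 = -7)
w(p, n) = -35 (w(p, n) = 5*(-7) = -35)
f(B) = -35/B
(√(-22266 + 20609) + 25434)/(32817 + f(-159)) = (√(-22266 + 20609) + 25434)/(32817 - 35/(-159)) = (√(-1657) + 25434)/(32817 - 35*(-1/159)) = (I*√1657 + 25434)/(32817 + 35/159) = (25434 + I*√1657)/(5217938/159) = (25434 + I*√1657)*(159/5217938) = 2022003/2608969 + 159*I*√1657/5217938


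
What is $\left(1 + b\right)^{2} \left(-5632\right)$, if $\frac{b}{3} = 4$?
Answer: $-951808$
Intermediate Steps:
$b = 12$ ($b = 3 \cdot 4 = 12$)
$\left(1 + b\right)^{2} \left(-5632\right) = \left(1 + 12\right)^{2} \left(-5632\right) = 13^{2} \left(-5632\right) = 169 \left(-5632\right) = -951808$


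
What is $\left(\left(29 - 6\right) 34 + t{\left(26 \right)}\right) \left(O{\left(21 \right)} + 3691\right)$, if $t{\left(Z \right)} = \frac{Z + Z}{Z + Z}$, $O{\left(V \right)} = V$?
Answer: $2906496$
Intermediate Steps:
$t{\left(Z \right)} = 1$ ($t{\left(Z \right)} = \frac{2 Z}{2 Z} = 2 Z \frac{1}{2 Z} = 1$)
$\left(\left(29 - 6\right) 34 + t{\left(26 \right)}\right) \left(O{\left(21 \right)} + 3691\right) = \left(\left(29 - 6\right) 34 + 1\right) \left(21 + 3691\right) = \left(23 \cdot 34 + 1\right) 3712 = \left(782 + 1\right) 3712 = 783 \cdot 3712 = 2906496$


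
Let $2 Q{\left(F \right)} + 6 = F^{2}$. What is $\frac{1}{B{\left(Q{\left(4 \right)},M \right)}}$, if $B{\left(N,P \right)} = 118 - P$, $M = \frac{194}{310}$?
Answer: $\frac{155}{18193} \approx 0.0085198$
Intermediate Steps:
$M = \frac{97}{155}$ ($M = 194 \cdot \frac{1}{310} = \frac{97}{155} \approx 0.62581$)
$Q{\left(F \right)} = -3 + \frac{F^{2}}{2}$
$\frac{1}{B{\left(Q{\left(4 \right)},M \right)}} = \frac{1}{118 - \frac{97}{155}} = \frac{1}{\frac{18193}{155}} = \frac{155}{18193}$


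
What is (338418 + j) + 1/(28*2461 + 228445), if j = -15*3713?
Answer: 84068532220/297353 ≈ 2.8272e+5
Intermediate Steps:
j = -55695
(338418 + j) + 1/(28*2461 + 228445) = (338418 - 55695) + 1/(28*2461 + 228445) = 282723 + 1/(68908 + 228445) = 282723 + 1/297353 = 84068532220/297353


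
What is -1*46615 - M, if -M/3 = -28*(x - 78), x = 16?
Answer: -41407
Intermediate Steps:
M = -5208 (M = -(-84)*(16 - 78) = -(-84)*(-62) = -3*1736 = -5208)
-1*46615 - M = -1*46615 - 1*(-5208) = -46615 + 5208 = -41407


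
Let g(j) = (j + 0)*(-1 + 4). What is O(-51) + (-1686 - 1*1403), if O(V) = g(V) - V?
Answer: -3191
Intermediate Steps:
g(j) = 3*j (g(j) = j*3 = 3*j)
O(V) = 2*V (O(V) = 3*V - V = 2*V)
O(-51) + (-1686 - 1*1403) = 2*(-51) + (-1686 - 1*1403) = -102 + (-1686 - 1403) = -102 - 3089 = -3191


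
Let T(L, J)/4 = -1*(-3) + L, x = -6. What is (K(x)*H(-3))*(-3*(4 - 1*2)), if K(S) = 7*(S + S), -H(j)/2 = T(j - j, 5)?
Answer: -12096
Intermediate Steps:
T(L, J) = 12 + 4*L (T(L, J) = 4*(-1*(-3) + L) = 4*(3 + L) = 12 + 4*L)
H(j) = -24 (H(j) = -2*(12 + 4*(j - j)) = -2*(12 + 4*0) = -2*(12 + 0) = -2*12 = -24)
K(S) = 14*S (K(S) = 7*(2*S) = 14*S)
(K(x)*H(-3))*(-3*(4 - 1*2)) = ((14*(-6))*(-24))*(-3*(4 - 1*2)) = (-84*(-24))*(-3*(4 - 2)) = 2016*(-3*2) = 2016*(-6) = -12096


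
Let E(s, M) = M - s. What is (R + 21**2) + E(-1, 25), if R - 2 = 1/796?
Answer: 373325/796 ≈ 469.00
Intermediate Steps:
R = 1593/796 (R = 2 + 1/796 = 1593/796 ≈ 2.0013)
(R + 21**2) + E(-1, 25) = (1593/796 + 21**2) + (25 - 1*(-1)) = (1593/796 + 441) + (25 + 1) = 352629/796 + 26 = 373325/796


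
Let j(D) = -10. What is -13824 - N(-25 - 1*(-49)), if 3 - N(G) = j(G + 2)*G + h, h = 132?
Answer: -13935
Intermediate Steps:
N(G) = -129 + 10*G (N(G) = 3 - (-10*G + 132) = 3 - (132 - 10*G) = 3 + (-132 + 10*G) = -129 + 10*G)
-13824 - N(-25 - 1*(-49)) = -13824 - (-129 + 10*(-25 - 1*(-49))) = -13824 - (-129 + 10*(-25 + 49)) = -13824 - (-129 + 10*24) = -13824 - (-129 + 240) = -13824 - 1*111 = -13824 - 111 = -13935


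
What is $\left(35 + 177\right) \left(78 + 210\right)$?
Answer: $61056$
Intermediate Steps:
$\left(35 + 177\right) \left(78 + 210\right) = 212 \cdot 288 = 61056$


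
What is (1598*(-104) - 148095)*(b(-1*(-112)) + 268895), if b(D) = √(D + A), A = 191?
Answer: -84510202865 - 314287*√303 ≈ -8.4516e+10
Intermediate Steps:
b(D) = √(191 + D) (b(D) = √(D + 191) = √(191 + D))
(1598*(-104) - 148095)*(b(-1*(-112)) + 268895) = (1598*(-104) - 148095)*(√(191 - 1*(-112)) + 268895) = (-166192 - 148095)*(√(191 + 112) + 268895) = -314287*(√303 + 268895) = -314287*(268895 + √303) = -84510202865 - 314287*√303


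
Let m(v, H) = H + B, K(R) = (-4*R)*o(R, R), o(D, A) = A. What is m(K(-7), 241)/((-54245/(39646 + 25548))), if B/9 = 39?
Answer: -38594848/54245 ≈ -711.49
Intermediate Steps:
B = 351 (B = 9*39 = 351)
K(R) = -4*R² (K(R) = (-4*R)*R = -4*R²)
m(v, H) = 351 + H (m(v, H) = H + 351 = 351 + H)
m(K(-7), 241)/((-54245/(39646 + 25548))) = (351 + 241)/((-54245/(39646 + 25548))) = 592/((-54245/65194)) = 592/((-54245*1/65194)) = 592/(-54245/65194) = 592*(-65194/54245) = -38594848/54245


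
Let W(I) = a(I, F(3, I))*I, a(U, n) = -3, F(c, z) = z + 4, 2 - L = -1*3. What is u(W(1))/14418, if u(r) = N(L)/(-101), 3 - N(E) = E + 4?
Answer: 1/242703 ≈ 4.1203e-6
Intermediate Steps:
L = 5 (L = 2 - (-1)*3 = 2 - 1*(-3) = 2 + 3 = 5)
F(c, z) = 4 + z
N(E) = -1 - E (N(E) = 3 - (E + 4) = 3 - (4 + E) = 3 + (-4 - E) = -1 - E)
W(I) = -3*I
u(r) = 6/101 (u(r) = (-1 - 1*5)/(-101) = (-1 - 5)*(-1/101) = -6*(-1/101) = 6/101)
u(W(1))/14418 = (6/101)/14418 = (6/101)*(1/14418) = 1/242703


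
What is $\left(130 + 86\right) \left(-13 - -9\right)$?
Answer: $-864$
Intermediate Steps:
$\left(130 + 86\right) \left(-13 - -9\right) = 216 \left(-13 + 9\right) = 216 \left(-4\right) = -864$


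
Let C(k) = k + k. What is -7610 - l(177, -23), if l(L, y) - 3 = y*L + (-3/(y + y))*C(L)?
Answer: -81997/23 ≈ -3565.1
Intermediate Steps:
C(k) = 2*k
l(L, y) = 3 + L*y - 3*L/y (l(L, y) = 3 + (y*L + (-3/(y + y))*(2*L)) = 3 + (L*y + (-3*1/(2*y))*(2*L)) = 3 + (L*y + (-3/(2*y))*(2*L)) = 3 + (L*y - 3*L/y) = 3 + L*y - 3*L/y)
-7610 - l(177, -23) = -7610 - (3 + 177*(-23) - 3*177/(-23)) = -7610 - (3 - 4071 - 3*177*(-1/23)) = -7610 - (3 - 4071 + 531/23) = -7610 - 1*(-93033/23) = -7610 + 93033/23 = -81997/23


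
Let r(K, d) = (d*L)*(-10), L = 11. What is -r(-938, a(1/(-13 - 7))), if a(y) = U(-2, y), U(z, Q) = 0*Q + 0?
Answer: 0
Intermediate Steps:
U(z, Q) = 0 (U(z, Q) = 0 + 0 = 0)
a(y) = 0
r(K, d) = -110*d (r(K, d) = (d*11)*(-10) = (11*d)*(-10) = -110*d)
-r(-938, a(1/(-13 - 7))) = -(-110)*0 = -1*0 = 0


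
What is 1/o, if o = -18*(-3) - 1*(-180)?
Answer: 1/234 ≈ 0.0042735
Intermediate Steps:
o = 234 (o = 54 + 180 = 234)
1/o = 1/234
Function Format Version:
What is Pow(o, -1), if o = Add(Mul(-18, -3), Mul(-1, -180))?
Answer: Rational(1, 234) ≈ 0.0042735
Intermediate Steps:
o = 234 (o = Add(54, 180) = 234)
Pow(o, -1) = Pow(234, -1) = Rational(1, 234)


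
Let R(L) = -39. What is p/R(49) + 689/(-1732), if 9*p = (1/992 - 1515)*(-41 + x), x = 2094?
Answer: 1335922808099/150767136 ≈ 8860.8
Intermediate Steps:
p = -3085410587/8928 (p = ((1/992 - 1515)*(-41 + 2094))/9 = ((1/992 - 1515)*2053)/9 = (-1502879/992*2053)/9 = (1/9)*(-3085410587/992) = -3085410587/8928 ≈ -3.4559e+5)
p/R(49) + 689/(-1732) = -3085410587/8928/(-39) + 689/(-1732) = -3085410587/8928*(-1/39) + 689*(-1/1732) = 3085410587/348192 - 689/1732 = 1335922808099/150767136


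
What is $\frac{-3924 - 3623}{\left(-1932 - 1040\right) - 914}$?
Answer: $\frac{7547}{3886} \approx 1.9421$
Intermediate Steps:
$\frac{-3924 - 3623}{\left(-1932 - 1040\right) - 914} = - \frac{7547}{\left(-1932 - 1040\right) - 914} = - \frac{7547}{-2972 - 914} = - \frac{7547}{-3886} = \left(-7547\right) \left(- \frac{1}{3886}\right) = \frac{7547}{3886}$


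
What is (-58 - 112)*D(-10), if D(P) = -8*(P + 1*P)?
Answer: -27200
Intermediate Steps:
D(P) = -16*P (D(P) = -8*(P + P) = -8*2*P = -16*P)
(-58 - 112)*D(-10) = (-58 - 112)*(-16*(-10)) = -170*160 = -27200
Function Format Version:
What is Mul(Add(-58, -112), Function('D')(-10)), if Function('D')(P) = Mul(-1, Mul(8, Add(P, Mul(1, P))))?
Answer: -27200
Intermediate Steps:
Function('D')(P) = Mul(-16, P) (Function('D')(P) = Mul(-1, Mul(8, Add(P, P))) = Mul(-1, Mul(8, Mul(2, P))) = Mul(-1, Mul(16, P)) = Mul(-16, P))
Mul(Add(-58, -112), Function('D')(-10)) = Mul(Add(-58, -112), Mul(-16, -10)) = Mul(-170, 160) = -27200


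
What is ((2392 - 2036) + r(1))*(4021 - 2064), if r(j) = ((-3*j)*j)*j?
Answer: 690821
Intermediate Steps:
r(j) = -3*j**3 (r(j) = (-3*j**2)*j = -3*j**3)
((2392 - 2036) + r(1))*(4021 - 2064) = ((2392 - 2036) - 3*1**3)*(4021 - 2064) = (356 - 3*1)*1957 = (356 - 3)*1957 = 353*1957 = 690821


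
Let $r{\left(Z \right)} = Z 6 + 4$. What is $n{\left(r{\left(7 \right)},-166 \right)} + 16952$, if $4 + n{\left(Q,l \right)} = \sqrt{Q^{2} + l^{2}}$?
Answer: $16948 + 2 \sqrt{7418} \approx 17120.0$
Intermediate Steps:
$r{\left(Z \right)} = 4 + 6 Z$ ($r{\left(Z \right)} = 6 Z + 4 = 4 + 6 Z$)
$n{\left(Q,l \right)} = -4 + \sqrt{Q^{2} + l^{2}}$
$n{\left(r{\left(7 \right)},-166 \right)} + 16952 = \left(-4 + \sqrt{\left(4 + 6 \cdot 7\right)^{2} + \left(-166\right)^{2}}\right) + 16952 = \left(-4 + \sqrt{\left(4 + 42\right)^{2} + 27556}\right) + 16952 = \left(-4 + \sqrt{46^{2} + 27556}\right) + 16952 = \left(-4 + \sqrt{2116 + 27556}\right) + 16952 = \left(-4 + \sqrt{29672}\right) + 16952 = \left(-4 + 2 \sqrt{7418}\right) + 16952 = 16948 + 2 \sqrt{7418}$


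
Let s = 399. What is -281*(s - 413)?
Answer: 3934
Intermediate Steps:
-281*(s - 413) = -281*(399 - 413) = -281*(-14) = 3934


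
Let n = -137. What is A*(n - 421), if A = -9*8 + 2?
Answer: 39060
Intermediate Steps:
A = -70 (A = -72 + 2 = -70)
A*(n - 421) = -70*(-137 - 421) = -70*(-558) = 39060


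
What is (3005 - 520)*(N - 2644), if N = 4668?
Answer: 5029640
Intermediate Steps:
(3005 - 520)*(N - 2644) = (3005 - 520)*(4668 - 2644) = 2485*2024 = 5029640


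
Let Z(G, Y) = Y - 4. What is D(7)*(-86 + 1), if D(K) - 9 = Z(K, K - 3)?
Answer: -765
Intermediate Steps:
Z(G, Y) = -4 + Y
D(K) = 2 + K (D(K) = 9 + (-4 + (K - 3)) = 9 + (-4 + (-3 + K)) = 9 + (-7 + K) = 2 + K)
D(7)*(-86 + 1) = (2 + 7)*(-86 + 1) = 9*(-85) = -765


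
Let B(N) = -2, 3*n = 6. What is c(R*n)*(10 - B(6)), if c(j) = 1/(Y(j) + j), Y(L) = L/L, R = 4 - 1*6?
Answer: -4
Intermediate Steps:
n = 2 (n = (⅓)*6 = 2)
R = -2 (R = 4 - 6 = -2)
Y(L) = 1
c(j) = 1/(1 + j)
c(R*n)*(10 - B(6)) = (10 - 1*(-2))/(1 - 2*2) = (10 + 2)/(1 - 4) = 12/(-3) = -⅓*12 = -4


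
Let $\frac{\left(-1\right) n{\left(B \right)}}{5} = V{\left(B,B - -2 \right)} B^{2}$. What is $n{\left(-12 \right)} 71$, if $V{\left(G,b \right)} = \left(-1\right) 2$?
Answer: $102240$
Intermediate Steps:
$V{\left(G,b \right)} = -2$
$n{\left(B \right)} = 10 B^{2}$ ($n{\left(B \right)} = - 5 \left(- 2 B^{2}\right) = 10 B^{2}$)
$n{\left(-12 \right)} 71 = 10 \left(-12\right)^{2} \cdot 71 = 10 \cdot 144 \cdot 71 = 1440 \cdot 71 = 102240$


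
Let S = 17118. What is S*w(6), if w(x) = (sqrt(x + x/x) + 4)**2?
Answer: 393714 + 136944*sqrt(7) ≈ 7.5603e+5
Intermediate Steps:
w(x) = (4 + sqrt(1 + x))**2 (w(x) = (sqrt(x + 1) + 4)**2 = (sqrt(1 + x) + 4)**2 = (4 + sqrt(1 + x))**2)
S*w(6) = 17118*(4 + sqrt(1 + 6))**2 = 17118*(4 + sqrt(7))**2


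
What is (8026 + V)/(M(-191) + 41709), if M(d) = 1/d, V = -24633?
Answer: -3171937/7966418 ≈ -0.39816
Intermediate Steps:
(8026 + V)/(M(-191) + 41709) = (8026 - 24633)/(1/(-191) + 41709) = -16607/(-1/191 + 41709) = -16607/7966418/191 = -16607*191/7966418 = -3171937/7966418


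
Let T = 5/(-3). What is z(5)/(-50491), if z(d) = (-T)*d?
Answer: -25/151473 ≈ -0.00016505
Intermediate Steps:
T = -5/3 (T = 5*(-1/3) = -5/3 ≈ -1.6667)
z(d) = 5*d/3 (z(d) = (-1*(-5/3))*d = 5*d/3)
z(5)/(-50491) = ((5/3)*5)/(-50491) = (25/3)*(-1/50491) = -25/151473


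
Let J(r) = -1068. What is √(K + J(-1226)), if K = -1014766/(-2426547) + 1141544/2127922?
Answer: I*√7112326898465428888078367982/2581751372667 ≈ 32.666*I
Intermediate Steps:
K = 2464676532410/2581751372667 (K = -1014766*(-1/2426547) + 1141544*(1/2127922) = 1014766/2426547 + 570772/1063961 = 2464676532410/2581751372667 ≈ 0.95465)
√(K + J(-1226)) = √(2464676532410/2581751372667 - 1068) = √(-2754845789475946/2581751372667) = I*√7112326898465428888078367982/2581751372667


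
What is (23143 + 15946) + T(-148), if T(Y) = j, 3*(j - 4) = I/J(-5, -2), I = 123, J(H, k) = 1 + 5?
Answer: 234599/6 ≈ 39100.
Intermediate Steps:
J(H, k) = 6
j = 65/6 (j = 4 + (123/6)/3 = 4 + (123*(1/6))/3 = 4 + (1/3)*(41/2) = 4 + 41/6 = 65/6 ≈ 10.833)
T(Y) = 65/6
(23143 + 15946) + T(-148) = (23143 + 15946) + 65/6 = 39089 + 65/6 = 234599/6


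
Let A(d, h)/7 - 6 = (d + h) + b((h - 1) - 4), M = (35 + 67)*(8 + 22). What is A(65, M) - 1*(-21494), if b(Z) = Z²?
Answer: 65374586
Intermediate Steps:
M = 3060 (M = 102*30 = 3060)
A(d, h) = 42 + 7*d + 7*h + 7*(-5 + h)² (A(d, h) = 42 + 7*((d + h) + ((h - 1) - 4)²) = 42 + 7*((d + h) + ((-1 + h) - 4)²) = 42 + 7*((d + h) + (-5 + h)²) = 42 + 7*(d + h + (-5 + h)²) = 42 + (7*d + 7*h + 7*(-5 + h)²) = 42 + 7*d + 7*h + 7*(-5 + h)²)
A(65, M) - 1*(-21494) = (42 + 7*65 + 7*3060 + 7*(-5 + 3060)²) - 1*(-21494) = (42 + 455 + 21420 + 7*3055²) + 21494 = (42 + 455 + 21420 + 7*9333025) + 21494 = (42 + 455 + 21420 + 65331175) + 21494 = 65353092 + 21494 = 65374586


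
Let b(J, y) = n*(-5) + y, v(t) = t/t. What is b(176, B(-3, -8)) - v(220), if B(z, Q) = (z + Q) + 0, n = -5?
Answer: 13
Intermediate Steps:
v(t) = 1
B(z, Q) = Q + z (B(z, Q) = (Q + z) + 0 = Q + z)
b(J, y) = 25 + y (b(J, y) = -5*(-5) + y = 25 + y)
b(176, B(-3, -8)) - v(220) = (25 + (-8 - 3)) - 1*1 = (25 - 11) - 1 = 14 - 1 = 13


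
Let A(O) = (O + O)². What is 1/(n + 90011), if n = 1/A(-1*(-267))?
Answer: 285156/25667176717 ≈ 1.1110e-5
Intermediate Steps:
A(O) = 4*O² (A(O) = (2*O)² = 4*O²)
n = 1/285156 (n = 1/(4*(-1*(-267))²) = 1/(4*267²) = 1/(4*71289) = 1/285156 ≈ 3.5069e-6)
1/(n + 90011) = 1/(1/285156 + 90011) = 1/(25667176717/285156) = 285156/25667176717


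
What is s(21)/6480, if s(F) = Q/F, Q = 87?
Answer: 29/45360 ≈ 0.00063933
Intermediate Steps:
s(F) = 87/F
s(21)/6480 = (87/21)/6480 = (87*(1/21))*(1/6480) = (29/7)*(1/6480) = 29/45360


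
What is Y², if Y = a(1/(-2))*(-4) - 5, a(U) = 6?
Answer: 841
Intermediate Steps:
Y = -29 (Y = 6*(-4) - 5 = -24 - 5 = -29)
Y² = (-29)² = 841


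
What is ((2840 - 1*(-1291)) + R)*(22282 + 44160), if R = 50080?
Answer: 3601887262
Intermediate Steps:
((2840 - 1*(-1291)) + R)*(22282 + 44160) = ((2840 - 1*(-1291)) + 50080)*(22282 + 44160) = ((2840 + 1291) + 50080)*66442 = (4131 + 50080)*66442 = 54211*66442 = 3601887262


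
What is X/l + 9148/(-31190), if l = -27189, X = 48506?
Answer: -880813556/424012455 ≈ -2.0773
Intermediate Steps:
X/l + 9148/(-31190) = 48506/(-27189) + 9148/(-31190) = 48506*(-1/27189) + 9148*(-1/31190) = -48506/27189 - 4574/15595 = -880813556/424012455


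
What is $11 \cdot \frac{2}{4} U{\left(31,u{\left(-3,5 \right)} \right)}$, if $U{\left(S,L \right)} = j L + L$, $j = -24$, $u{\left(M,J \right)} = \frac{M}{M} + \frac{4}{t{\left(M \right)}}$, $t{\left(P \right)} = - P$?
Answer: $- \frac{1771}{6} \approx -295.17$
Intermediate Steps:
$u{\left(M,J \right)} = 1 - \frac{4}{M}$ ($u{\left(M,J \right)} = \frac{M}{M} + \frac{4}{\left(-1\right) M} = 1 + 4 \left(- \frac{1}{M}\right) = 1 - \frac{4}{M}$)
$U{\left(S,L \right)} = - 23 L$ ($U{\left(S,L \right)} = - 24 L + L = - 23 L$)
$11 \cdot \frac{2}{4} U{\left(31,u{\left(-3,5 \right)} \right)} = 11 \cdot \frac{2}{4} \left(- 23 \frac{-4 - 3}{-3}\right) = 11 \cdot 2 \cdot \frac{1}{4} \left(- 23 \left(\left(- \frac{1}{3}\right) \left(-7\right)\right)\right) = 11 \cdot \frac{1}{2} \left(\left(-23\right) \frac{7}{3}\right) = \frac{11}{2} \left(- \frac{161}{3}\right) = - \frac{1771}{6}$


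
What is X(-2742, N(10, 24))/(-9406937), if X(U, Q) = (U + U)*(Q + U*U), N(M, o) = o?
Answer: 41231936592/9406937 ≈ 4383.1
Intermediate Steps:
X(U, Q) = 2*U*(Q + U**2) (X(U, Q) = (2*U)*(Q + U**2) = 2*U*(Q + U**2))
X(-2742, N(10, 24))/(-9406937) = (2*(-2742)*(24 + (-2742)**2))/(-9406937) = (2*(-2742)*(24 + 7518564))*(-1/9406937) = (2*(-2742)*7518588)*(-1/9406937) = -41231936592*(-1/9406937) = 41231936592/9406937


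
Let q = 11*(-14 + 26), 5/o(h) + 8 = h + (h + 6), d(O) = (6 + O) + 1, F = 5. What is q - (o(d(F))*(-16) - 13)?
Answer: 1635/11 ≈ 148.64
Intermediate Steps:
d(O) = 7 + O
o(h) = 5/(-2 + 2*h) (o(h) = 5/(-8 + (h + (h + 6))) = 5/(-8 + (h + (6 + h))) = 5/(-8 + (6 + 2*h)) = 5/(-2 + 2*h))
q = 132 (q = 11*12 = 132)
q - (o(d(F))*(-16) - 13) = 132 - ((5/(2*(-1 + (7 + 5))))*(-16) - 13) = 132 - ((5/(2*(-1 + 12)))*(-16) - 13) = 132 - (((5/2)/11)*(-16) - 13) = 132 - (((5/2)*(1/11))*(-16) - 13) = 132 - ((5/22)*(-16) - 13) = 132 - (-40/11 - 13) = 132 - 1*(-183/11) = 132 + 183/11 = 1635/11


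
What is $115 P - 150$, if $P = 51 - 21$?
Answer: $3300$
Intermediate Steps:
$P = 30$ ($P = 51 - 21 = 30$)
$115 P - 150 = 115 \cdot 30 - 150 = 3450 - 150 = 3300$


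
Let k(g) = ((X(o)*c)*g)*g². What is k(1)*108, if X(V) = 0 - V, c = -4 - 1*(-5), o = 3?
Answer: -324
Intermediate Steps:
c = 1 (c = -4 + 5 = 1)
X(V) = -V
k(g) = -3*g³ (k(g) = ((-1*3*1)*g)*g² = ((-3*1)*g)*g² = (-3*g)*g² = -3*g³)
k(1)*108 = -3*1³*108 = -3*1*108 = -3*108 = -324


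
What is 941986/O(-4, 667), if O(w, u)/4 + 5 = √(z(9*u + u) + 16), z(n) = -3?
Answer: -2354965/24 - 470993*√13/24 ≈ -1.6888e+5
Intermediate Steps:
O(w, u) = -20 + 4*√13 (O(w, u) = -20 + 4*√(-3 + 16) = -20 + 4*√13)
941986/O(-4, 667) = 941986/(-20 + 4*√13)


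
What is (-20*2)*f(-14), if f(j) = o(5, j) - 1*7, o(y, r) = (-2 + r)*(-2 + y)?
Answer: 2200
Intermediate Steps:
f(j) = -13 + 3*j (f(j) = (4 - 2*j - 2*5 + j*5) - 1*7 = (4 - 2*j - 10 + 5*j) - 7 = (-6 + 3*j) - 7 = -13 + 3*j)
(-20*2)*f(-14) = (-20*2)*(-13 + 3*(-14)) = -40*(-13 - 42) = -40*(-55) = 2200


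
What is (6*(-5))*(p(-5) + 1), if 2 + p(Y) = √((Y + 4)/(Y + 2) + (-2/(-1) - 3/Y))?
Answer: 30 - 4*√165 ≈ -21.381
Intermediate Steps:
p(Y) = -2 + √(2 - 3/Y + (4 + Y)/(2 + Y)) (p(Y) = -2 + √((Y + 4)/(Y + 2) + (-2/(-1) - 3/Y)) = -2 + √((4 + Y)/(2 + Y) + (-2*(-1) - 3/Y)) = -2 + √((4 + Y)/(2 + Y) + (2 - 3/Y)) = -2 + √(2 - 3/Y + (4 + Y)/(2 + Y)))
(6*(-5))*(p(-5) + 1) = (6*(-5))*((-2 + √((-6 + 3*(-5)² + 5*(-5))/((-5)*(2 - 5)))) + 1) = -30*((-2 + √(-⅕*(-6 + 3*25 - 25)/(-3))) + 1) = -30*((-2 + √(-⅕*(-⅓)*(-6 + 75 - 25))) + 1) = -30*((-2 + √(-⅕*(-⅓)*44)) + 1) = -30*((-2 + √(44/15)) + 1) = -30*((-2 + 2*√165/15) + 1) = -30*(-1 + 2*√165/15) = 30 - 4*√165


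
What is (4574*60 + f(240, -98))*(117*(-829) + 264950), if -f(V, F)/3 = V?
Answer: 45973190040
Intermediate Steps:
f(V, F) = -3*V
(4574*60 + f(240, -98))*(117*(-829) + 264950) = (4574*60 - 3*240)*(117*(-829) + 264950) = (274440 - 720)*(-96993 + 264950) = 273720*167957 = 45973190040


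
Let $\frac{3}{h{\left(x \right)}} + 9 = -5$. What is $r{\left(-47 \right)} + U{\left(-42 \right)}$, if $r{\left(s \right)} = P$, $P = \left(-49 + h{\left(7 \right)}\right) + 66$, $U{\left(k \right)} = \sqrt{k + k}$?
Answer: $\frac{235}{14} + 2 i \sqrt{21} \approx 16.786 + 9.1651 i$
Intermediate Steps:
$h{\left(x \right)} = - \frac{3}{14}$ ($h{\left(x \right)} = \frac{3}{-9 - 5} = \frac{3}{-14} = 3 \left(- \frac{1}{14}\right) = - \frac{3}{14}$)
$U{\left(k \right)} = \sqrt{2} \sqrt{k}$ ($U{\left(k \right)} = \sqrt{2 k} = \sqrt{2} \sqrt{k}$)
$P = \frac{235}{14}$ ($P = \left(-49 - \frac{3}{14}\right) + 66 = - \frac{689}{14} + 66 = \frac{235}{14} \approx 16.786$)
$r{\left(s \right)} = \frac{235}{14}$
$r{\left(-47 \right)} + U{\left(-42 \right)} = \frac{235}{14} + \sqrt{2} \sqrt{-42} = \frac{235}{14} + \sqrt{2} i \sqrt{42} = \frac{235}{14} + 2 i \sqrt{21}$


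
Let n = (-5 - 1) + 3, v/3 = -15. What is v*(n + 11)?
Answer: -360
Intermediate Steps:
v = -45 (v = 3*(-15) = -45)
n = -3 (n = -6 + 3 = -3)
v*(n + 11) = -45*(-3 + 11) = -45*8 = -360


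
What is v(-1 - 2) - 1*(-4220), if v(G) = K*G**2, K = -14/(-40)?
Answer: 84463/20 ≈ 4223.1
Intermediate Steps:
K = 7/20 (K = -14*(-1/40) = 7/20 ≈ 0.35000)
v(G) = 7*G**2/20
v(-1 - 2) - 1*(-4220) = 7*(-1 - 2)**2/20 - 1*(-4220) = (7/20)*(-3)**2 + 4220 = (7/20)*9 + 4220 = 63/20 + 4220 = 84463/20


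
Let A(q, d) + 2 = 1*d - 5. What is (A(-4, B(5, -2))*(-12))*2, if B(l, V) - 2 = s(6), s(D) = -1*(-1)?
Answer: 96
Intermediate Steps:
s(D) = 1
B(l, V) = 3 (B(l, V) = 2 + 1 = 3)
A(q, d) = -7 + d (A(q, d) = -2 + (1*d - 5) = -2 + (d - 5) = -2 + (-5 + d) = -7 + d)
(A(-4, B(5, -2))*(-12))*2 = ((-7 + 3)*(-12))*2 = -4*(-12)*2 = 48*2 = 96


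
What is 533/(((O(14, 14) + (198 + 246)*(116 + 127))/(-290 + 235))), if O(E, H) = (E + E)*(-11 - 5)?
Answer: -29315/107444 ≈ -0.27284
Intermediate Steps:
O(E, H) = -32*E (O(E, H) = (2*E)*(-16) = -32*E)
533/(((O(14, 14) + (198 + 246)*(116 + 127))/(-290 + 235))) = 533/(((-32*14 + (198 + 246)*(116 + 127))/(-290 + 235))) = 533/(((-448 + 444*243)/(-55))) = 533/(((-448 + 107892)*(-1/55))) = 533/((107444*(-1/55))) = 533/(-107444/55) = 533*(-55/107444) = -29315/107444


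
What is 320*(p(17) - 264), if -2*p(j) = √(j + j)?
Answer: -84480 - 160*√34 ≈ -85413.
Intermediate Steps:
p(j) = -√2*√j/2 (p(j) = -√(j + j)/2 = -√2*√j/2)
320*(p(17) - 264) = 320*(-√2*√17/2 - 264) = 320*(-√34/2 - 264) = 320*(-264 - √34/2) = -84480 - 160*√34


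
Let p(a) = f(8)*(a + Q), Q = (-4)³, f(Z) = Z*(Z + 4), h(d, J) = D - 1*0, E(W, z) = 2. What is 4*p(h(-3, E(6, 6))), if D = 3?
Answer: -23424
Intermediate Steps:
h(d, J) = 3 (h(d, J) = 3 - 1*0 = 3 + 0 = 3)
f(Z) = Z*(4 + Z)
Q = -64
p(a) = -6144 + 96*a (p(a) = (8*(4 + 8))*(a - 64) = (8*12)*(-64 + a) = 96*(-64 + a) = -6144 + 96*a)
4*p(h(-3, E(6, 6))) = 4*(-6144 + 96*3) = 4*(-6144 + 288) = 4*(-5856) = -23424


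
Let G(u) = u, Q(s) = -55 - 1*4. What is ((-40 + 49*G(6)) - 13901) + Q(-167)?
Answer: -13706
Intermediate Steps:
Q(s) = -59 (Q(s) = -55 - 4 = -59)
((-40 + 49*G(6)) - 13901) + Q(-167) = ((-40 + 49*6) - 13901) - 59 = ((-40 + 294) - 13901) - 59 = (254 - 13901) - 59 = -13647 - 59 = -13706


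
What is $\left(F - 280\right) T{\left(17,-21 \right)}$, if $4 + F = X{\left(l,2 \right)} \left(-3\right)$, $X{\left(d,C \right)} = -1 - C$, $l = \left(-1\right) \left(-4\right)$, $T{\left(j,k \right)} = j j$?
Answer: $-79475$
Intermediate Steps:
$T{\left(j,k \right)} = j^{2}$
$l = 4$
$F = 5$ ($F = -4 + \left(-1 - 2\right) \left(-3\right) = -4 - -9 = -4 + 9 = 5$)
$\left(F - 280\right) T{\left(17,-21 \right)} = \left(5 - 280\right) 17^{2} = \left(-275\right) 289 = -79475$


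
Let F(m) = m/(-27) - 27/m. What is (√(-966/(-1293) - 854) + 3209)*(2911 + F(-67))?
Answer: 16915335353/1809 + 10542434*I*√39625278/779679 ≈ 9.3507e+6 + 85116.0*I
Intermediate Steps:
F(m) = -27/m - m/27 (F(m) = m*(-1/27) - 27/m = -m/27 - 27/m = -27/m - m/27)
(√(-966/(-1293) - 854) + 3209)*(2911 + F(-67)) = (√(-966/(-1293) - 854) + 3209)*(2911 + (-27/(-67) - 1/27*(-67))) = (√(-966*(-1/1293) - 854) + 3209)*(2911 + (-27*(-1/67) + 67/27)) = (√(322/431 - 854) + 3209)*(2911 + (27/67 + 67/27)) = (√(-367752/431) + 3209)*(2911 + 5218/1809) = (2*I*√39625278/431 + 3209)*(5271217/1809) = (3209 + 2*I*√39625278/431)*(5271217/1809) = 16915335353/1809 + 10542434*I*√39625278/779679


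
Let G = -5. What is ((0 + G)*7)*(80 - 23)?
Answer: -1995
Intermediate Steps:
((0 + G)*7)*(80 - 23) = ((0 - 5)*7)*(80 - 23) = -5*7*57 = -35*57 = -1995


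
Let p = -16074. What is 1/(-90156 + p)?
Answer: -1/106230 ≈ -9.4135e-6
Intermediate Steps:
1/(-90156 + p) = 1/(-90156 - 16074) = 1/(-106230) = -1/106230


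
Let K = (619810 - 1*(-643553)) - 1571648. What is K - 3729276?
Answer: -4037561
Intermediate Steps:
K = -308285 (K = (619810 + 643553) - 1571648 = 1263363 - 1571648 = -308285)
K - 3729276 = -308285 - 3729276 = -4037561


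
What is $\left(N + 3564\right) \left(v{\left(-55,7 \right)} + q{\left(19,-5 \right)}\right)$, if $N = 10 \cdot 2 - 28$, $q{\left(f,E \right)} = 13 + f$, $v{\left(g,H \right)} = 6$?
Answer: $135128$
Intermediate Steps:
$N = -8$ ($N = 20 - 28 = -8$)
$\left(N + 3564\right) \left(v{\left(-55,7 \right)} + q{\left(19,-5 \right)}\right) = \left(-8 + 3564\right) \left(6 + \left(13 + 19\right)\right) = 3556 \left(6 + 32\right) = 3556 \cdot 38 = 135128$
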